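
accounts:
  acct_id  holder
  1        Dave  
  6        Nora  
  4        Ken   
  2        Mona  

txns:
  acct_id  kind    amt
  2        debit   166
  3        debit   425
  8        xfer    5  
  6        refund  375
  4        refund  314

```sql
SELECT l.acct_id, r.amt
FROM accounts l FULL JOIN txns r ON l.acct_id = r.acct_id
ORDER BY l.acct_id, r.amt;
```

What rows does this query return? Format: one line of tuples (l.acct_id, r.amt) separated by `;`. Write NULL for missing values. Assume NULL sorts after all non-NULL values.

FULL OUTER JOIN keeps every row from both sides; unmatched rows get NULL for the other side's columns.
Matching on l.acct_id = r.acct_id.
Matched pairs: 3; unmatched l rows kept: 1; unmatched r rows kept: 2.

(1, NULL); (2, 166); (4, 314); (6, 375); (NULL, 5); (NULL, 425)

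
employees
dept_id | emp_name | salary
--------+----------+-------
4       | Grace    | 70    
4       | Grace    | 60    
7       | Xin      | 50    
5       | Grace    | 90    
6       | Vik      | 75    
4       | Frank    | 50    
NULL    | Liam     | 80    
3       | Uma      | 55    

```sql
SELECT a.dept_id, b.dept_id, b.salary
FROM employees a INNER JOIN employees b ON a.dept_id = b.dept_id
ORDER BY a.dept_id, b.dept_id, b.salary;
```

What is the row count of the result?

INNER JOIN keeps only pairs where the ON condition holds.
Matching on a.dept_id = b.dept_id. A NULL in a compared column never satisfies the condition.
- dept_id=4: 3 matching b row(s), so 3 row(s) emitted.
- dept_id=4: 3 matching b row(s), so 3 row(s) emitted.
- dept_id=7: 1 matching b row(s), so 1 row(s) emitted.
- dept_id=5: 1 matching b row(s), so 1 row(s) emitted.
- dept_id=6: 1 matching b row(s), so 1 row(s) emitted.
- dept_id=4: 3 matching b row(s), so 3 row(s) emitted.
- dept_id=NULL: no matching b row, dropped.
- dept_id=3: 1 matching b row(s), so 1 row(s) emitted.
Total: 13 rows.

13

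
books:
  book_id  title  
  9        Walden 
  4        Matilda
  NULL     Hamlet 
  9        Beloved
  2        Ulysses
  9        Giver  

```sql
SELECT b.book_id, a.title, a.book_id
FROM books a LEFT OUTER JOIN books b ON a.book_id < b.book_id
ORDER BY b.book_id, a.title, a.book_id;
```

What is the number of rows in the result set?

11

LEFT JOIN keeps every row from `books a`; unmatched rows get NULL for `books b`'s columns.
Matching on a.book_id < b.book_id. A NULL in a compared column never satisfies the condition.
Matched pairs: 7; unmatched a rows kept: 4.
Total: 7 matched + 4 padded = 11 rows.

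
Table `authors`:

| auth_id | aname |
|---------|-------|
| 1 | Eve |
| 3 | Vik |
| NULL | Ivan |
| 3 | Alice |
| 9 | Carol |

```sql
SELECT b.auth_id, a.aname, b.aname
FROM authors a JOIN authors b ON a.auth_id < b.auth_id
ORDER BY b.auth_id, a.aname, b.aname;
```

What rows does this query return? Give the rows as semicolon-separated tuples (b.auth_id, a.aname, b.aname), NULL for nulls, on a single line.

(3, Eve, Alice); (3, Eve, Vik); (9, Alice, Carol); (9, Eve, Carol); (9, Vik, Carol)

INNER JOIN keeps only pairs where the ON condition holds.
Matching on a.auth_id < b.auth_id. A NULL in a compared column never satisfies the condition.
- a (auth_id=1) pairs with 3 row(s) of b.
- a (auth_id=3) pairs with 1 row(s) of b.
- a (auth_id=NULL) has no partner → excluded.
- a (auth_id=3) pairs with 1 row(s) of b.
- a (auth_id=9) has no partner → excluded.
After projecting and ordering:
b.auth_id | a.aname | b.aname
3 | Eve | Alice
3 | Eve | Vik
9 | Alice | Carol
9 | Eve | Carol
9 | Vik | Carol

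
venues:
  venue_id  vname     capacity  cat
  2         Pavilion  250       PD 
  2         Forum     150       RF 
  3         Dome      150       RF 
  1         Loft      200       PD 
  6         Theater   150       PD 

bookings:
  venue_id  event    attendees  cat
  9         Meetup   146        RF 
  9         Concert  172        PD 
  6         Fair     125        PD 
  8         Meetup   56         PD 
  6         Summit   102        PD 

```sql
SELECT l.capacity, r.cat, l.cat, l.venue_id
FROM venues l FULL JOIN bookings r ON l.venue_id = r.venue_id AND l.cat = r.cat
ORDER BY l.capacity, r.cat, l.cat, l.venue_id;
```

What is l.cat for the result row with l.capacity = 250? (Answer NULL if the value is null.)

PD

FULL OUTER JOIN keeps every row from both sides; unmatched rows get NULL for the other side's columns.
Matching on l.venue_id = r.venue_id AND l.cat = r.cat.
- venue_id=2, cat=PD: no r row matches, row kept with r columns NULL.
- venue_id=2, cat=RF: no r row matches, row kept with r columns NULL.
- venue_id=3, cat=RF: no r row matches, row kept with r columns NULL.
- venue_id=1, cat=PD: no r row matches, row kept with r columns NULL.
- venue_id=6, cat=PD: 2 matching r row(s), so 2 row(s) emitted.
- 3 row(s) from r found no l partner → padded with NULL.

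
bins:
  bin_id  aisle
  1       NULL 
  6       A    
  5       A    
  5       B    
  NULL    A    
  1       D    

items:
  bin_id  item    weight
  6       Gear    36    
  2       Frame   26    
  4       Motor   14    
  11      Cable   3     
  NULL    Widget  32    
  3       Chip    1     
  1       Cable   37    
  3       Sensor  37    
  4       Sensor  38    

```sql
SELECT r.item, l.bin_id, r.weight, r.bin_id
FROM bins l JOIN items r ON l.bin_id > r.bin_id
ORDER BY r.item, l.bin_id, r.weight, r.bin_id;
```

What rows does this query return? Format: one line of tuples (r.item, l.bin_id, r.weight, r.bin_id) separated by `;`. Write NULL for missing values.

INNER JOIN keeps only pairs where the ON condition holds.
Matching on l.bin_id > r.bin_id. A NULL in a compared column never satisfies the condition.
- l[0] bin_id=1 → no match; dropped.
- l[1] bin_id=6 → 6 match(es) in r → 6 row(s).
- l[2] bin_id=5 → 6 match(es) in r → 6 row(s).
- l[3] bin_id=5 → 6 match(es) in r → 6 row(s).
- l[4] bin_id=NULL → no match; dropped.
- l[5] bin_id=1 → no match; dropped.

(Cable, 5, 37, 1); (Cable, 5, 37, 1); (Cable, 6, 37, 1); (Chip, 5, 1, 3); (Chip, 5, 1, 3); (Chip, 6, 1, 3); (Frame, 5, 26, 2); (Frame, 5, 26, 2); (Frame, 6, 26, 2); (Motor, 5, 14, 4); (Motor, 5, 14, 4); (Motor, 6, 14, 4); (Sensor, 5, 37, 3); (Sensor, 5, 37, 3); (Sensor, 5, 38, 4); (Sensor, 5, 38, 4); (Sensor, 6, 37, 3); (Sensor, 6, 38, 4)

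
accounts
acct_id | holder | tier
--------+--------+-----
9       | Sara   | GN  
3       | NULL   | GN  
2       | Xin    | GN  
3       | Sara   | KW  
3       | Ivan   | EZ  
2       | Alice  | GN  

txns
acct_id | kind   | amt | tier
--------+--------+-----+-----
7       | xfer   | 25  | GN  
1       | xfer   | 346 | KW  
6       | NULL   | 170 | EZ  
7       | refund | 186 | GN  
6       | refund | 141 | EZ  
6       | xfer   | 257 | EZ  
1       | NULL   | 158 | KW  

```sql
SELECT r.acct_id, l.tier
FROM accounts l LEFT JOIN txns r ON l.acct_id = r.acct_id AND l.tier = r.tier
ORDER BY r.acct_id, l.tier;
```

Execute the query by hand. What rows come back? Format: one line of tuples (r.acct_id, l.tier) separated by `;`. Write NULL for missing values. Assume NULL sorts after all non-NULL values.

(NULL, EZ); (NULL, GN); (NULL, GN); (NULL, GN); (NULL, GN); (NULL, KW)

LEFT JOIN keeps every row from `accounts`; unmatched rows get NULL for `txns`'s columns.
Matching on l.acct_id = r.acct_id AND l.tier = r.tier.
Matched pairs: 0; unmatched l rows kept: 6.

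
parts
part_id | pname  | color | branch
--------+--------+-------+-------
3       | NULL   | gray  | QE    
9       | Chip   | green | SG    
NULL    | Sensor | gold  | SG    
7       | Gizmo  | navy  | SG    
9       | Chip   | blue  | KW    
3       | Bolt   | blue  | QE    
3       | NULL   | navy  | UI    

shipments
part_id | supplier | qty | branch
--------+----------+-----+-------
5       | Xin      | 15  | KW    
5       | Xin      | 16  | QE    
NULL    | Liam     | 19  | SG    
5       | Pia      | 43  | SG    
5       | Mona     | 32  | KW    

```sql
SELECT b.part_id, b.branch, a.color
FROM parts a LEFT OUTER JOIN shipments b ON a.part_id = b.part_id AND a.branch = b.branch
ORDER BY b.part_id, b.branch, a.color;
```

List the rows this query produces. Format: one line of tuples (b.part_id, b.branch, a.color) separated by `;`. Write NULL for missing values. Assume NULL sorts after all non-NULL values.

(NULL, NULL, blue); (NULL, NULL, blue); (NULL, NULL, gold); (NULL, NULL, gray); (NULL, NULL, green); (NULL, NULL, navy); (NULL, NULL, navy)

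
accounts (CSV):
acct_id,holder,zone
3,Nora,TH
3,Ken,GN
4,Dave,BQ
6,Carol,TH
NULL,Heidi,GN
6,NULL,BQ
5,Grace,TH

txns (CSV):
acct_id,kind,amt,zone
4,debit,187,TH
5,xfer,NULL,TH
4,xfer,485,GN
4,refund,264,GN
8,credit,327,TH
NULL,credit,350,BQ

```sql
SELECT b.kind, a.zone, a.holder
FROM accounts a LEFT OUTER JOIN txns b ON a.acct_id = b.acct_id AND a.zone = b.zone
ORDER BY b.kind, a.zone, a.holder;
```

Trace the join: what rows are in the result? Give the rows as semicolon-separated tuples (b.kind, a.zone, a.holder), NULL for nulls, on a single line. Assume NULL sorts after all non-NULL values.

(xfer, TH, Grace); (NULL, BQ, Dave); (NULL, BQ, NULL); (NULL, GN, Heidi); (NULL, GN, Ken); (NULL, TH, Carol); (NULL, TH, Nora)

LEFT JOIN keeps every row from `accounts`; unmatched rows get NULL for `txns`'s columns.
Matching on a.acct_id = b.acct_id AND a.zone = b.zone. A NULL in a compared column never satisfies the condition.
- a[0] acct_id=3, zone=TH → no match; kept with NULLs on the b side.
- a[1] acct_id=3, zone=GN → no match; kept with NULLs on the b side.
- a[2] acct_id=4, zone=BQ → no match; kept with NULLs on the b side.
- a[3] acct_id=6, zone=TH → no match; kept with NULLs on the b side.
- a[4] acct_id=NULL, zone=GN → no match; kept with NULLs on the b side.
- a[5] acct_id=6, zone=BQ → no match; kept with NULLs on the b side.
- a[6] acct_id=5, zone=TH → 1 match(es) in b → 1 row(s).
After projecting and ordering:
b.kind | a.zone | a.holder
xfer | TH | Grace
NULL | BQ | Dave
NULL | BQ | NULL
NULL | GN | Heidi
NULL | GN | Ken
NULL | TH | Carol
NULL | TH | Nora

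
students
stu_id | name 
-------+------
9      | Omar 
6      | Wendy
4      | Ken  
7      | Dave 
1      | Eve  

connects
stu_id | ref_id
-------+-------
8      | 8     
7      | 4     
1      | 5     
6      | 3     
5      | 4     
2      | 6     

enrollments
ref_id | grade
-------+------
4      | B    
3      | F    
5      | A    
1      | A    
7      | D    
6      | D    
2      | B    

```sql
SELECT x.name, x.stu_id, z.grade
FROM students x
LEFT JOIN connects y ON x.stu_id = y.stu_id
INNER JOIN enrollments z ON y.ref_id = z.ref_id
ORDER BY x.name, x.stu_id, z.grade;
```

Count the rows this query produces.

3

Step 1 — x LEFT JOIN y on stu_id → 5 row(s).
Then INNER JOIN `enrollments z` on ref_id: keep only rows whose y.ref_id appears in z.
Result: 3 row(s).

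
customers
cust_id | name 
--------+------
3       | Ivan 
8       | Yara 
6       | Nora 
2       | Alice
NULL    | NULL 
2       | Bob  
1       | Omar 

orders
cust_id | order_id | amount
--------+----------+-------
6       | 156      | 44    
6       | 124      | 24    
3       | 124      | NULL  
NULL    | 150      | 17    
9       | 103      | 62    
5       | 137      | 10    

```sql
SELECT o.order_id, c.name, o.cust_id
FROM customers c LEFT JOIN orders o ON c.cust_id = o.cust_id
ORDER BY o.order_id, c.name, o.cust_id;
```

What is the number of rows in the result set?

8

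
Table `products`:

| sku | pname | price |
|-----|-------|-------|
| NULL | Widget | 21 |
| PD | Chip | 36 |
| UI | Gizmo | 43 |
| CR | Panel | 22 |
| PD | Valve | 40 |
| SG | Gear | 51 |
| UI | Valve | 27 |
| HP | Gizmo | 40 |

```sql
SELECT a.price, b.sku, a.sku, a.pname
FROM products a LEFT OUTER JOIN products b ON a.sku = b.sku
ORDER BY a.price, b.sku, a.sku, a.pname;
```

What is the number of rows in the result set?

LEFT JOIN keeps every row from `products a`; unmatched rows get NULL for `products b`'s columns.
Matching on a.sku = b.sku. A NULL in a compared column never satisfies the condition.
- a row (sku=NULL): no match → kept, b columns NULL.
- a row (sku=PD): matches 2 b row(s) → 2 output row(s).
- a row (sku=UI): matches 2 b row(s) → 2 output row(s).
- a row (sku=CR): matches 1 b row(s) → 1 output row(s).
- a row (sku=PD): matches 2 b row(s) → 2 output row(s).
- a row (sku=SG): matches 1 b row(s) → 1 output row(s).
- a row (sku=UI): matches 2 b row(s) → 2 output row(s).
- a row (sku=HP): matches 1 b row(s) → 1 output row(s).
Total: 11 matched + 1 padded = 12 rows.

12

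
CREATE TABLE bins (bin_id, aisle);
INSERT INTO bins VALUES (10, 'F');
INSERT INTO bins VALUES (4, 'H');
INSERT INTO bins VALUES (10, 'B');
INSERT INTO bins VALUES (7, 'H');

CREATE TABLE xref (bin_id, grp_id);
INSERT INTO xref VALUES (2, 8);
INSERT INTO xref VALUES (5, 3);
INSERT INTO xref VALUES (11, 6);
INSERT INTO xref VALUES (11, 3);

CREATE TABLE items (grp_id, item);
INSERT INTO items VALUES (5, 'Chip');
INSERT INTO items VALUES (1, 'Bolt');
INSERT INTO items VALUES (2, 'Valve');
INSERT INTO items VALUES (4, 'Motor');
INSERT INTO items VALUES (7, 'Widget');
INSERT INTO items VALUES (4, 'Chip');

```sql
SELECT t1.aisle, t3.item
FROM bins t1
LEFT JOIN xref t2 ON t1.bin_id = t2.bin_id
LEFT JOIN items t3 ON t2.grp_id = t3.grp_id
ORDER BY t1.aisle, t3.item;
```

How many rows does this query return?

Step 1 — t1 LEFT JOIN t2 on bin_id → 4 row(s).
Then LEFT JOIN `items t3` on grp_id: each of those 4 rows is kept; rows whose t2.grp_id has no match in t3 get NULL for t3's columns.
Result: 4 row(s).

4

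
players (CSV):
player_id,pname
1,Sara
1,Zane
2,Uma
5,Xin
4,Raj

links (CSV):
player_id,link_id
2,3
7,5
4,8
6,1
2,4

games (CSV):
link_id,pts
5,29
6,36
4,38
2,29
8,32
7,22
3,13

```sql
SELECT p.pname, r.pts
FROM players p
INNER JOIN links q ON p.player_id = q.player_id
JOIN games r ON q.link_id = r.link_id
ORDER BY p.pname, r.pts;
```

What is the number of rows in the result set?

3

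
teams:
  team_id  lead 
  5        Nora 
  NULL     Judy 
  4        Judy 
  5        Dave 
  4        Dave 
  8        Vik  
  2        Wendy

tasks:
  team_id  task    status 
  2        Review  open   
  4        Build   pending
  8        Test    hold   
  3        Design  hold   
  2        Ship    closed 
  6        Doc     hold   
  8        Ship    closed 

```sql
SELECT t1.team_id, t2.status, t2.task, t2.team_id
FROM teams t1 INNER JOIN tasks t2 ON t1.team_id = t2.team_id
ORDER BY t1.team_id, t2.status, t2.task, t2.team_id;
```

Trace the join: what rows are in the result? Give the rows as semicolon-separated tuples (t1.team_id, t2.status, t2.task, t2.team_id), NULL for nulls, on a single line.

INNER JOIN keeps only pairs where the ON condition holds.
Matching on t1.team_id = t2.team_id. A NULL in a compared column never satisfies the condition.
Matched pairs: 6.

(2, closed, Ship, 2); (2, open, Review, 2); (4, pending, Build, 4); (4, pending, Build, 4); (8, closed, Ship, 8); (8, hold, Test, 8)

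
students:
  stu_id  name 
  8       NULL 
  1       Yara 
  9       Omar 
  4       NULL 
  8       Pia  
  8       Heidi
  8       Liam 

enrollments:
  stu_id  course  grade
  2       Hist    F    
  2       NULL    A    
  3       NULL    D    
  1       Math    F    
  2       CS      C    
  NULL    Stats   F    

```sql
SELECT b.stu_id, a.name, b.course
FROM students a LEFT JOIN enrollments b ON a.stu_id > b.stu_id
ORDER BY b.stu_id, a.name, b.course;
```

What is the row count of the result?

31

LEFT JOIN keeps every row from `students`; unmatched rows get NULL for `enrollments`'s columns.
Matching on a.stu_id > b.stu_id. A NULL in a compared column never satisfies the condition.
- a[0] stu_id=8 → 5 match(es) in b → 5 row(s).
- a[1] stu_id=1 → no match; kept with NULLs on the b side.
- a[2] stu_id=9 → 5 match(es) in b → 5 row(s).
- a[3] stu_id=4 → 5 match(es) in b → 5 row(s).
- a[4] stu_id=8 → 5 match(es) in b → 5 row(s).
- a[5] stu_id=8 → 5 match(es) in b → 5 row(s).
- a[6] stu_id=8 → 5 match(es) in b → 5 row(s).
Total: 30 matched + 1 padded = 31 rows.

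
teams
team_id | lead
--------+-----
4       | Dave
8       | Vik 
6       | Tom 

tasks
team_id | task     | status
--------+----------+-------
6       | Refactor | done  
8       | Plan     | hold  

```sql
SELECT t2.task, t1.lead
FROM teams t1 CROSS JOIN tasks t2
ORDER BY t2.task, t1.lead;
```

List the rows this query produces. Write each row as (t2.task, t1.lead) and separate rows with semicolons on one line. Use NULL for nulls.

(Plan, Dave); (Plan, Tom); (Plan, Vik); (Refactor, Dave); (Refactor, Tom); (Refactor, Vik)

CROSS JOIN pairs every row of `teams` with every row of `tasks`: 3 × 2 = 6 rows.
After projecting and ordering:
t2.task | t1.lead
Plan | Dave
Plan | Tom
Plan | Vik
Refactor | Dave
Refactor | Tom
Refactor | Vik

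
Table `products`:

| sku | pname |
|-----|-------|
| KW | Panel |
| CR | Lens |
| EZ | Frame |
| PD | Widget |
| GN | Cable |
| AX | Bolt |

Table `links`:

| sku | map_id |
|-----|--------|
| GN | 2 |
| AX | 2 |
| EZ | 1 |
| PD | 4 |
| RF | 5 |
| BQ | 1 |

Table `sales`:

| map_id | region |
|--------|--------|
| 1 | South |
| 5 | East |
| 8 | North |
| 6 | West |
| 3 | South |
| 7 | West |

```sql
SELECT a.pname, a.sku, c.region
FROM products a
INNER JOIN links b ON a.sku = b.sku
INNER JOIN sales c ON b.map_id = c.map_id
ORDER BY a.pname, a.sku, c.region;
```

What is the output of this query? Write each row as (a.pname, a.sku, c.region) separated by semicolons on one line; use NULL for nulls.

Evaluate left to right. First `products a INNER JOIN links b` on sku: 4 row(s).
Then INNER JOIN `sales c` on map_id: keep only rows whose b.map_id appears in c.

(Frame, EZ, South)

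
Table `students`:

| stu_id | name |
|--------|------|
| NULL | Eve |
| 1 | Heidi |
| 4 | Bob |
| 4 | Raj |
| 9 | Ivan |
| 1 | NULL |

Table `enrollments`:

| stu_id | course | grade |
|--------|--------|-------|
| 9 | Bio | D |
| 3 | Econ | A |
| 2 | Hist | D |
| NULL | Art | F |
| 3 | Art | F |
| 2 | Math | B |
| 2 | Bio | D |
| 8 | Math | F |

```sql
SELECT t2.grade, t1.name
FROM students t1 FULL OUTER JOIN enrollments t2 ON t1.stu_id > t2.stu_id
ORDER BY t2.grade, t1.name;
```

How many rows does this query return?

FULL OUTER JOIN keeps every row from both sides; unmatched rows get NULL for the other side's columns.
Matching on t1.stu_id > t2.stu_id. A NULL in a compared column never satisfies the condition.
Matched pairs: 16; unmatched t1 rows kept: 3; unmatched t2 rows kept: 2.
Total: 16 matched + 5 padded = 21 rows.

21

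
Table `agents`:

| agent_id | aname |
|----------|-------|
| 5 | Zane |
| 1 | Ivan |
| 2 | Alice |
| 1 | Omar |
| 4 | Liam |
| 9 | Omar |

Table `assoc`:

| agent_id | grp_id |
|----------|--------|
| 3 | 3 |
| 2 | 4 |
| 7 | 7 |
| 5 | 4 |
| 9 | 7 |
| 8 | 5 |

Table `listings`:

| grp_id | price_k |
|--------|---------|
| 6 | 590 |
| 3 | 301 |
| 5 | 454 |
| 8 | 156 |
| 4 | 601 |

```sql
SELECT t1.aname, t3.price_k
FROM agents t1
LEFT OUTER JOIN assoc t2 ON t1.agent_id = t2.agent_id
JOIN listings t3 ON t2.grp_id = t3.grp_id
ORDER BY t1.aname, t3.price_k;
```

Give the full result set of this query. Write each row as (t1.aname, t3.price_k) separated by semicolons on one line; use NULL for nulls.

Step 1 — t1 LEFT JOIN t2 on agent_id → 6 row(s).
Then INNER JOIN `listings t3` on grp_id: keep only rows whose t2.grp_id appears in t3.

(Alice, 601); (Zane, 601)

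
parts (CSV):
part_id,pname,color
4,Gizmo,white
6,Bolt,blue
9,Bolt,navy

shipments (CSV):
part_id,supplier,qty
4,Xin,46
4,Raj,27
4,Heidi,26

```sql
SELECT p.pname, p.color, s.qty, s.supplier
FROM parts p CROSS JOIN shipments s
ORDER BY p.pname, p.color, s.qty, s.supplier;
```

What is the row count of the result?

CROSS JOIN pairs every row of `parts` with every row of `shipments`: 3 × 3 = 9 rows.

9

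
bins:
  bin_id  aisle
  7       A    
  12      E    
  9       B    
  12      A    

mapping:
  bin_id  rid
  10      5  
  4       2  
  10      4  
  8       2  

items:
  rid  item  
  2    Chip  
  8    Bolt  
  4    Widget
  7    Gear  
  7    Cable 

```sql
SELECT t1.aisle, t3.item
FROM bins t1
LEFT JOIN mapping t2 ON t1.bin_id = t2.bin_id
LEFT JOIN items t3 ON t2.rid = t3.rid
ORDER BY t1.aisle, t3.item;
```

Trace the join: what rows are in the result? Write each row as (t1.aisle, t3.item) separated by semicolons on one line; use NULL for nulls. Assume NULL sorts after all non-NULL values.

(A, NULL); (A, NULL); (B, NULL); (E, NULL)

Step 1 — t1 LEFT JOIN t2 on bin_id → 4 row(s).
Then LEFT JOIN `items t3` on rid: each of those 4 rows is kept; rows whose t2.rid has no match in t3 get NULL for t3's columns.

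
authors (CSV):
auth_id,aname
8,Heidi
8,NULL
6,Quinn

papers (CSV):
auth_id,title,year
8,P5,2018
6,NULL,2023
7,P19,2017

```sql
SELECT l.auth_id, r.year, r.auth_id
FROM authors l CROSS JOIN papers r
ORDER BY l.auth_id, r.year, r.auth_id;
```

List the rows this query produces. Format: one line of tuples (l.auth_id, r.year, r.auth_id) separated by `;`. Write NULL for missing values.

CROSS JOIN pairs every row of `authors` with every row of `papers`: 3 × 3 = 9 rows.
After projecting and ordering:
l.auth_id | r.year | r.auth_id
6 | 2017 | 7
6 | 2018 | 8
6 | 2023 | 6
8 | 2017 | 7
8 | 2017 | 7
8 | 2018 | 8
8 | 2018 | 8
8 | 2023 | 6
8 | 2023 | 6

(6, 2017, 7); (6, 2018, 8); (6, 2023, 6); (8, 2017, 7); (8, 2017, 7); (8, 2018, 8); (8, 2018, 8); (8, 2023, 6); (8, 2023, 6)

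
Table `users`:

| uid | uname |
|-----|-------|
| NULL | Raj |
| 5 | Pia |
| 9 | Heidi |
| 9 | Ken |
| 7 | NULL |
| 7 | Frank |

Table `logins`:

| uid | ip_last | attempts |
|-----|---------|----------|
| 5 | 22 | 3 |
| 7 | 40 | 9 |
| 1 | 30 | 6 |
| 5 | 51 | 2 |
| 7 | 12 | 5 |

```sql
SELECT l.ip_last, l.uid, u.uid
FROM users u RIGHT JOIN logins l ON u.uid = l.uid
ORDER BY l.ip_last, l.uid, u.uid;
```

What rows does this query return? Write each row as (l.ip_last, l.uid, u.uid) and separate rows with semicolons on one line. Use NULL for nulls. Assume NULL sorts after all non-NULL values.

RIGHT JOIN keeps every row from `logins`; unmatched rows get NULL for `users`'s columns.
Matching on u.uid = l.uid. A NULL in a compared column never satisfies the condition.
- uid=NULL: no matching l row.
- uid=5: 2 matching l row(s), so 2 row(s) emitted.
- uid=9: no matching l row.
- uid=9: no matching l row.
- uid=7: 2 matching l row(s), so 2 row(s) emitted.
- uid=7: 2 matching l row(s), so 2 row(s) emitted.
- plus 1 unmatched l row(s), each kept with NULL u columns.
After projecting and ordering:
l.ip_last | l.uid | u.uid
12 | 7 | 7
12 | 7 | 7
22 | 5 | 5
30 | 1 | NULL
40 | 7 | 7
40 | 7 | 7
51 | 5 | 5

(12, 7, 7); (12, 7, 7); (22, 5, 5); (30, 1, NULL); (40, 7, 7); (40, 7, 7); (51, 5, 5)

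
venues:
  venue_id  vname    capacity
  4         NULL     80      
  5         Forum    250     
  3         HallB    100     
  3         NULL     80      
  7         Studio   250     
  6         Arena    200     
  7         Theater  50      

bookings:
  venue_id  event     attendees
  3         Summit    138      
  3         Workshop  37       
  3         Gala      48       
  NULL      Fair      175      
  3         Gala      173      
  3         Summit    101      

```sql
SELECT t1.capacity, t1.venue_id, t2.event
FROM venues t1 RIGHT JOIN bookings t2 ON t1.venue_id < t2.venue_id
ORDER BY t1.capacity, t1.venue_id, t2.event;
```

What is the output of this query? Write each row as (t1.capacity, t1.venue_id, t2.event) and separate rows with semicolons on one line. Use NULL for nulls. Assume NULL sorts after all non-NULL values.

RIGHT JOIN keeps every row from `bookings`; unmatched rows get NULL for `venues`'s columns.
Matching on t1.venue_id < t2.venue_id. A NULL in a compared column never satisfies the condition.
- t1 row (venue_id=4): no match.
- t1 row (venue_id=5): no match.
- t1 row (venue_id=3): no match.
- t1 row (venue_id=3): no match.
- t1 row (venue_id=7): no match.
- t1 row (venue_id=6): no match.
- t1 row (venue_id=7): no match.
- 6 t2 row(s) had no t1 match → kept, t1 columns NULL.
After projecting and ordering:
t1.capacity | t1.venue_id | t2.event
NULL | NULL | Fair
NULL | NULL | Gala
NULL | NULL | Gala
NULL | NULL | Summit
NULL | NULL | Summit
NULL | NULL | Workshop

(NULL, NULL, Fair); (NULL, NULL, Gala); (NULL, NULL, Gala); (NULL, NULL, Summit); (NULL, NULL, Summit); (NULL, NULL, Workshop)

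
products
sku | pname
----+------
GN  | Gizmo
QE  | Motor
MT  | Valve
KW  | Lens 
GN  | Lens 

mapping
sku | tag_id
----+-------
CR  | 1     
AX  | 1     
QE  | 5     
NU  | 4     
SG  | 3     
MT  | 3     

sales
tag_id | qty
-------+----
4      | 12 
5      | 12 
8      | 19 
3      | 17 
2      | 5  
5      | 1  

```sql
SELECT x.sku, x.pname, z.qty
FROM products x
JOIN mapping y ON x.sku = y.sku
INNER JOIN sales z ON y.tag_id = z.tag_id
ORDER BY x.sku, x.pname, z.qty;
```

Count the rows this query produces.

Joins associate left-to-right: products INNER JOIN mapping on sku gives 2 intermediate row(s).
Then INNER JOIN `sales z` on tag_id: keep only rows whose y.tag_id appears in z.
Result: 3 row(s).

3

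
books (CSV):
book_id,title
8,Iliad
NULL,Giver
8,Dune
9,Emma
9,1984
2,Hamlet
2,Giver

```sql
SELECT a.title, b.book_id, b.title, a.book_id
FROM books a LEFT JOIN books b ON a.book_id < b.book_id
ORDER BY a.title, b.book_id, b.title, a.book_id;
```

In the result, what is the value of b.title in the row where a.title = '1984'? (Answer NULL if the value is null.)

NULL

LEFT JOIN keeps every row from `books a`; unmatched rows get NULL for `books b`'s columns.
Matching on a.book_id < b.book_id. A NULL in a compared column never satisfies the condition.
- book_id=8: 2 matching b row(s), so 2 row(s) emitted.
- book_id=NULL: no b row matches, row kept with b columns NULL.
- book_id=8: 2 matching b row(s), so 2 row(s) emitted.
- book_id=9: no b row matches, row kept with b columns NULL.
- book_id=9: no b row matches, row kept with b columns NULL.
- book_id=2: 4 matching b row(s), so 4 row(s) emitted.
- book_id=2: 4 matching b row(s), so 4 row(s) emitted.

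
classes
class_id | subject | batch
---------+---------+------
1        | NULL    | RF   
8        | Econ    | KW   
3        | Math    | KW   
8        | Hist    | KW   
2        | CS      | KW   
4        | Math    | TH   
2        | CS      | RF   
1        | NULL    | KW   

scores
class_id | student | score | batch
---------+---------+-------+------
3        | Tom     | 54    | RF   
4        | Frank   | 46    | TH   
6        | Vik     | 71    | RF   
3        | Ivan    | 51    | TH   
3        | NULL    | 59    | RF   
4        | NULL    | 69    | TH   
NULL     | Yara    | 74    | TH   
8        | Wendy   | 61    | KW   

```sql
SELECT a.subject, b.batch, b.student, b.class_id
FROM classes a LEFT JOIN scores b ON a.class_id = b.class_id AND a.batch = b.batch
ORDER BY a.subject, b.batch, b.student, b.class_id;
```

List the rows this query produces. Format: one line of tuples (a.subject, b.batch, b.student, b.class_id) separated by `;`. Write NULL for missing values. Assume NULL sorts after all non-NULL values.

(CS, NULL, NULL, NULL); (CS, NULL, NULL, NULL); (Econ, KW, Wendy, 8); (Hist, KW, Wendy, 8); (Math, TH, Frank, 4); (Math, TH, NULL, 4); (Math, NULL, NULL, NULL); (NULL, NULL, NULL, NULL); (NULL, NULL, NULL, NULL)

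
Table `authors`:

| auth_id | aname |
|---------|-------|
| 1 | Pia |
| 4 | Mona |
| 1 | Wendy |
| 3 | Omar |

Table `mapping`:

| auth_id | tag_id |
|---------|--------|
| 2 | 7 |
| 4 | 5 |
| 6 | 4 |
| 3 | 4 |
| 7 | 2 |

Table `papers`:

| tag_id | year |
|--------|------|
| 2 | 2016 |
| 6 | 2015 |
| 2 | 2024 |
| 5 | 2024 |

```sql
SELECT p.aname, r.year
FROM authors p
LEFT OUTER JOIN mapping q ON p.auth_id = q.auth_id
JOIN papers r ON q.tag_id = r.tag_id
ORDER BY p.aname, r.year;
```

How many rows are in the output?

1

Evaluate left to right. First `authors p LEFT JOIN mapping q` on auth_id: 4 row(s).
Then INNER JOIN `papers r` on tag_id: keep only rows whose q.tag_id appears in r.
Result: 1 row(s).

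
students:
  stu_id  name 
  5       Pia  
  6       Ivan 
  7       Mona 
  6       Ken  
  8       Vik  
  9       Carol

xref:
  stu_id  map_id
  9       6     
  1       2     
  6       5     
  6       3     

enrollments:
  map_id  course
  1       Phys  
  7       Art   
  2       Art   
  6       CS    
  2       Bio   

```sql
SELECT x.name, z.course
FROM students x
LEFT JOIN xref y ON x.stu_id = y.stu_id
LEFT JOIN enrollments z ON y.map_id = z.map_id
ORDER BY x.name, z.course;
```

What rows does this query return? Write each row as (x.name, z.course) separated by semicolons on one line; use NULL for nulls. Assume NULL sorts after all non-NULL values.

(Carol, CS); (Ivan, NULL); (Ivan, NULL); (Ken, NULL); (Ken, NULL); (Mona, NULL); (Pia, NULL); (Vik, NULL)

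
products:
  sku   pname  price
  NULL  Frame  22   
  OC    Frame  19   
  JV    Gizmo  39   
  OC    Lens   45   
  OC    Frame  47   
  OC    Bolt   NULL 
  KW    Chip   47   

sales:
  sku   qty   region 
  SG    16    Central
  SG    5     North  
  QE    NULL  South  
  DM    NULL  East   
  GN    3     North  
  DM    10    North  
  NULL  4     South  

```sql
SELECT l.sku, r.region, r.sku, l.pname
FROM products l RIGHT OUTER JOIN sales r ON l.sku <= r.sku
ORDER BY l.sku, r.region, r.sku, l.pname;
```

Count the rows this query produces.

22

RIGHT JOIN keeps every row from `sales`; unmatched rows get NULL for `products`'s columns.
Matching on l.sku <= r.sku. A NULL in a compared column never satisfies the condition.
- l row (sku=NULL): no match.
- l row (sku=OC): matches 3 r row(s) → 3 output row(s).
- l row (sku=JV): matches 3 r row(s) → 3 output row(s).
- l row (sku=OC): matches 3 r row(s) → 3 output row(s).
- l row (sku=OC): matches 3 r row(s) → 3 output row(s).
- l row (sku=OC): matches 3 r row(s) → 3 output row(s).
- l row (sku=KW): matches 3 r row(s) → 3 output row(s).
- plus 4 unmatched r row(s), each kept with NULL l columns.
Total: 18 matched + 4 padded = 22 rows.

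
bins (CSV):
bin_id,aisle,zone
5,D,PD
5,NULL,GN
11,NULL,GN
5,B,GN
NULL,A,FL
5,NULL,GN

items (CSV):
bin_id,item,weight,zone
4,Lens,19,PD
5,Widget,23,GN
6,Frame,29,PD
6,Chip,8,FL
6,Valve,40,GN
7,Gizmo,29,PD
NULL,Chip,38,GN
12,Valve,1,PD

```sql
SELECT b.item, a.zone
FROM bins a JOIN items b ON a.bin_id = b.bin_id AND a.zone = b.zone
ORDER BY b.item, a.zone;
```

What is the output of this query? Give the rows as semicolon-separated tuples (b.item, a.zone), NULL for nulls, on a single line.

INNER JOIN keeps only pairs where the ON condition holds.
Matching on a.bin_id = b.bin_id AND a.zone = b.zone. A NULL in a compared column never satisfies the condition.
Matched pairs: 3.

(Widget, GN); (Widget, GN); (Widget, GN)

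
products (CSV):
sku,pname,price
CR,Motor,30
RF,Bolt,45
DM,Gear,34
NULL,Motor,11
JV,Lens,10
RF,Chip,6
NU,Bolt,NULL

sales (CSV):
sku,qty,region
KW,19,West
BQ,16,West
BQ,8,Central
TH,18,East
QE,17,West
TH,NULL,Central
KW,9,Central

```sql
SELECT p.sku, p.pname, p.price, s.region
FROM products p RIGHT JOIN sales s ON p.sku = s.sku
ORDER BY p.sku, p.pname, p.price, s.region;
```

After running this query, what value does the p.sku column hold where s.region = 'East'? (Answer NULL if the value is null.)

RIGHT JOIN keeps every row from `sales`; unmatched rows get NULL for `products`'s columns.
Matching on p.sku = s.sku. A NULL in a compared column never satisfies the condition.
- p row (sku=CR): no match.
- p row (sku=RF): no match.
- p row (sku=DM): no match.
- p row (sku=NULL): no match.
- p row (sku=JV): no match.
- p row (sku=RF): no match.
- p row (sku=NU): no match.
- 7 s row(s) had no p match → kept, p columns NULL.

NULL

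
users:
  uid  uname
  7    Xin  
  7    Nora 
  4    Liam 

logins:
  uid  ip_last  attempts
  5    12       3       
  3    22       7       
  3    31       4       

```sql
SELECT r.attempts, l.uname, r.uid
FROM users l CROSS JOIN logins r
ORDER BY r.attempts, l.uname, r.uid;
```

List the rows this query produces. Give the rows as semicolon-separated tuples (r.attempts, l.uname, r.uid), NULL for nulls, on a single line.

(3, Liam, 5); (3, Nora, 5); (3, Xin, 5); (4, Liam, 3); (4, Nora, 3); (4, Xin, 3); (7, Liam, 3); (7, Nora, 3); (7, Xin, 3)

CROSS JOIN pairs every row of `users` with every row of `logins`: 3 × 3 = 9 rows.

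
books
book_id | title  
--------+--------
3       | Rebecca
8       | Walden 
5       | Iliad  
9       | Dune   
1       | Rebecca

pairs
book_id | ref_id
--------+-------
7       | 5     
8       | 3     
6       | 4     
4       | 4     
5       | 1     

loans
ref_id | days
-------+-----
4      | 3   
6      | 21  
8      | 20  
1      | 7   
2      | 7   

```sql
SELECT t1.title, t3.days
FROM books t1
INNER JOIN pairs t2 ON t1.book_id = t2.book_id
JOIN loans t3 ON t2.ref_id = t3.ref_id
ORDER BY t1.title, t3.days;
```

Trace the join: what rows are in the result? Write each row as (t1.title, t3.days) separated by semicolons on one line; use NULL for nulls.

(Iliad, 7)

Joins associate left-to-right: books INNER JOIN pairs on book_id gives 2 intermediate row(s).
Then INNER JOIN `loans t3` on ref_id: keep only rows whose t2.ref_id appears in t3.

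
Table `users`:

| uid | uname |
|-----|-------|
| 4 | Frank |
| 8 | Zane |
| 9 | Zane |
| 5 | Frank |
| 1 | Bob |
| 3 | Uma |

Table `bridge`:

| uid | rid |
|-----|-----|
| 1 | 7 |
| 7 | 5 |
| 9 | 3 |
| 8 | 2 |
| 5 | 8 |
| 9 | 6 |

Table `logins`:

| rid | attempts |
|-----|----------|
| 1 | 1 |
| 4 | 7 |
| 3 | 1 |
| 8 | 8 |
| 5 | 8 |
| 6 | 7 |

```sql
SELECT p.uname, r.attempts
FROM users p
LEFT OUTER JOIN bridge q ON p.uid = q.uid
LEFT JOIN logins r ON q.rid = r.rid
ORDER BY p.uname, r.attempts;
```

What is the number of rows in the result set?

7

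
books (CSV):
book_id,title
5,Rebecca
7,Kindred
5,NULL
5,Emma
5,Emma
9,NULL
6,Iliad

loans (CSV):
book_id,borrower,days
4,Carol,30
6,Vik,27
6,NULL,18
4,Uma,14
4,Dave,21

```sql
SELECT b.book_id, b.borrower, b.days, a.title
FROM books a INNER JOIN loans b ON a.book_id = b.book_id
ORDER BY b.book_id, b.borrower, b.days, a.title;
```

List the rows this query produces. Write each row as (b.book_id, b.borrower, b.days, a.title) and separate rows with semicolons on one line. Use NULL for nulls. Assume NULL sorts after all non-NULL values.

(6, Vik, 27, Iliad); (6, NULL, 18, Iliad)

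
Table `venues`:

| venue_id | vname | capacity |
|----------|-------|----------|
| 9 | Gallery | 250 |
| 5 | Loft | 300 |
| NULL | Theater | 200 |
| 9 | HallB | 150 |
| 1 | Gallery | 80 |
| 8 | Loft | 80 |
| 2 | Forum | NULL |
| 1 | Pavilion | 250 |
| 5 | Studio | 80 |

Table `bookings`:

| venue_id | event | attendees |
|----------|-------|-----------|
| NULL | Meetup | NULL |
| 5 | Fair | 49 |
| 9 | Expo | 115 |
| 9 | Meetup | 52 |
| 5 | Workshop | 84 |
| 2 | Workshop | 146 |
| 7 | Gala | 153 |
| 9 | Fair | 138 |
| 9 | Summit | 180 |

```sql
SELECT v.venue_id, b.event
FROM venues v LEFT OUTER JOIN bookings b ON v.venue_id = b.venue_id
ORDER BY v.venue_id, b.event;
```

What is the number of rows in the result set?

17

LEFT JOIN keeps every row from `venues`; unmatched rows get NULL for `bookings`'s columns.
Matching on v.venue_id = b.venue_id. A NULL in a compared column never satisfies the condition.
Matched pairs: 13; unmatched v rows kept: 4.
Total: 13 matched + 4 padded = 17 rows.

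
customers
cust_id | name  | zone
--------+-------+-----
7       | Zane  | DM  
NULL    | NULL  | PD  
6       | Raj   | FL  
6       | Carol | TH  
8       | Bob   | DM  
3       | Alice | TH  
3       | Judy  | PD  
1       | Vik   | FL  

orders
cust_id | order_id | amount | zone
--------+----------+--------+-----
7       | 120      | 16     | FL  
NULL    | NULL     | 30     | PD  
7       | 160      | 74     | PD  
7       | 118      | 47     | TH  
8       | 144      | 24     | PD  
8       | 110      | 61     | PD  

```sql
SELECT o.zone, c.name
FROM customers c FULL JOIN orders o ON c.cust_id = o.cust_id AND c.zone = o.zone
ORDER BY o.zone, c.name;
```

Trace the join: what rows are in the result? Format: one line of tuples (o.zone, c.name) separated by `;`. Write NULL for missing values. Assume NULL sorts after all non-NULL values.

FULL OUTER JOIN keeps every row from both sides; unmatched rows get NULL for the other side's columns.
Matching on c.cust_id = o.cust_id AND c.zone = o.zone. A NULL in a compared column never satisfies the condition.
- c row (cust_id=7, zone=DM): no match → kept, o columns NULL.
- c row (cust_id=NULL, zone=PD): no match → kept, o columns NULL.
- c row (cust_id=6, zone=FL): no match → kept, o columns NULL.
- c row (cust_id=6, zone=TH): no match → kept, o columns NULL.
- c row (cust_id=8, zone=DM): no match → kept, o columns NULL.
- c row (cust_id=3, zone=TH): no match → kept, o columns NULL.
- c row (cust_id=3, zone=PD): no match → kept, o columns NULL.
- c row (cust_id=1, zone=FL): no match → kept, o columns NULL.
- 6 o row(s) had no c match → kept, c columns NULL.

(FL, NULL); (PD, NULL); (PD, NULL); (PD, NULL); (PD, NULL); (TH, NULL); (NULL, Alice); (NULL, Bob); (NULL, Carol); (NULL, Judy); (NULL, Raj); (NULL, Vik); (NULL, Zane); (NULL, NULL)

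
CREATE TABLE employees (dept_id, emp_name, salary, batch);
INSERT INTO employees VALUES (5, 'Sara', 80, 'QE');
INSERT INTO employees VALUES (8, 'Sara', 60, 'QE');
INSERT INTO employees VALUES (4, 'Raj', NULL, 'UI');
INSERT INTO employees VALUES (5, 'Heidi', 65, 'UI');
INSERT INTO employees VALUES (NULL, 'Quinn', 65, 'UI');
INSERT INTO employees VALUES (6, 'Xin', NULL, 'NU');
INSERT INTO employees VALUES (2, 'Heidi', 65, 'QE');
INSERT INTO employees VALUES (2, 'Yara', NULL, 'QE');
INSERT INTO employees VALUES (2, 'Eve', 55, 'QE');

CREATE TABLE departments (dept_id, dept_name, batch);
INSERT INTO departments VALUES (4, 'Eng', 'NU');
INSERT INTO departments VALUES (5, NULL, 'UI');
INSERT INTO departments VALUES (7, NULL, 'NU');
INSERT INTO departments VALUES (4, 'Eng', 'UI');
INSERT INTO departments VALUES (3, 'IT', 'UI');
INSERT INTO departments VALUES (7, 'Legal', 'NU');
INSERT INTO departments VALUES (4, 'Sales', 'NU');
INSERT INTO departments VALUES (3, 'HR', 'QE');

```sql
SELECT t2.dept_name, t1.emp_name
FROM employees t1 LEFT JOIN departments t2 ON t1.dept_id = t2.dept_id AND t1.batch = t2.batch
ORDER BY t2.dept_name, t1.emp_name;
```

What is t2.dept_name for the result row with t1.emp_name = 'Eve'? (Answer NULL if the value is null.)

NULL

LEFT JOIN keeps every row from `employees`; unmatched rows get NULL for `departments`'s columns.
Matching on t1.dept_id = t2.dept_id AND t1.batch = t2.batch. A NULL in a compared column never satisfies the condition.
Matched pairs: 2; unmatched t1 rows kept: 7.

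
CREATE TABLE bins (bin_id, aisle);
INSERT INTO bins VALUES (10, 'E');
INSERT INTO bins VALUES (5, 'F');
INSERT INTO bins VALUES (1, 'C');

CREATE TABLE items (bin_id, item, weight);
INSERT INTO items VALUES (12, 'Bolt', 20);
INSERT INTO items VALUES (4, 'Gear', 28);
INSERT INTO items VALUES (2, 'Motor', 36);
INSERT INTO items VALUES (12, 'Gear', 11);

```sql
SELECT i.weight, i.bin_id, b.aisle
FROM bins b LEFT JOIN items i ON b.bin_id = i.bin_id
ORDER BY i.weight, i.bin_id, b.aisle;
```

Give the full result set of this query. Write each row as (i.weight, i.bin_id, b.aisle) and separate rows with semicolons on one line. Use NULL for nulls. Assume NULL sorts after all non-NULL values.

(NULL, NULL, C); (NULL, NULL, E); (NULL, NULL, F)

LEFT JOIN keeps every row from `bins`; unmatched rows get NULL for `items`'s columns.
Matching on b.bin_id = i.bin_id.
Matched pairs: 0; unmatched b rows kept: 3.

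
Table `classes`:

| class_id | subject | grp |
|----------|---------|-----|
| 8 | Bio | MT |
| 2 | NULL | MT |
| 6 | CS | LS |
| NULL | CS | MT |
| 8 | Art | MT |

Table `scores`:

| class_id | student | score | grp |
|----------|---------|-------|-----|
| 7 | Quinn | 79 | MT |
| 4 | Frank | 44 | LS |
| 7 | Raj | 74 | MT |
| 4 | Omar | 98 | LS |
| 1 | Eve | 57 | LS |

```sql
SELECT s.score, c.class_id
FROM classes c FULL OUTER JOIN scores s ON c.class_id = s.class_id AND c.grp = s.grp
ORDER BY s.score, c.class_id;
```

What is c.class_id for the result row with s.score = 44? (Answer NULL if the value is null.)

FULL OUTER JOIN keeps every row from both sides; unmatched rows get NULL for the other side's columns.
Matching on c.class_id = s.class_id AND c.grp = s.grp. A NULL in a compared column never satisfies the condition.
- class_id=8, grp=MT: no s row matches, row kept with s columns NULL.
- class_id=2, grp=MT: no s row matches, row kept with s columns NULL.
- class_id=6, grp=LS: no s row matches, row kept with s columns NULL.
- class_id=NULL, grp=MT: no s row matches, row kept with s columns NULL.
- class_id=8, grp=MT: no s row matches, row kept with s columns NULL.
- plus 5 unmatched s row(s), each kept with NULL c columns.

NULL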